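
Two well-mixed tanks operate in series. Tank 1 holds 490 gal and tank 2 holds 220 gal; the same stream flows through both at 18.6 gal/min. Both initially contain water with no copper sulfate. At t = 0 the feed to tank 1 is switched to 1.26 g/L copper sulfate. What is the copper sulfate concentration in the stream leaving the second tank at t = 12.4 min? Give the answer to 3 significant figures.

Each tank obeys Vᵢ dCᵢ/dt = Q(Cᵢ₋₁ − Cᵢ), so τᵢ = Vᵢ/Q.
τ₁ = 490/18.6 = 26.344 min; τ₂ = 220/18.6 = 11.828 min.
Tank 1: C₁ = C_in(1 − e^(−t/τ₁)). Tank 2 (τ₁ ≠ τ₂): C₂ = C_in[1 − (τ₁ e^(−t/τ₁) − τ₂ e^(−t/τ₂))/(τ₁ − τ₂)].
At t = 12.4: e^(−t/τ₁) = 0.62457, e^(−t/τ₂) = 0.35051.
C₂ = 1.26·[1 − (26.344·0.62457 − 11.828·0.35051)/(14.516)] = 1.26·0.15212 = 0.19168 g/L.

0.192 g/L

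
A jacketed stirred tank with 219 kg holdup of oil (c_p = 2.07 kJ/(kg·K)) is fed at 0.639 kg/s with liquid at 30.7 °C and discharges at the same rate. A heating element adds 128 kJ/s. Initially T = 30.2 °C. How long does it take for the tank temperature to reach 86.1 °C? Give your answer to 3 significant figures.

293 s

Heat balance on the well-mixed liquid: M c_p dT/dt = ṁ c_p (T_in − T) + 128.
τ = M/ṁ = 342.72 s; T_ss = T_in + Q̇/(ṁ c_p) = 127.47 °C.
T(t) = T_ss + (T₀ − T_ss) e^(−t/τ). Set T = 86.1:
e^(−t/τ) = (86.1 − 127.47)/(30.2 − 127.47) = 0.42531
t = −342.72 · ln(0.42531) = 293.01 s.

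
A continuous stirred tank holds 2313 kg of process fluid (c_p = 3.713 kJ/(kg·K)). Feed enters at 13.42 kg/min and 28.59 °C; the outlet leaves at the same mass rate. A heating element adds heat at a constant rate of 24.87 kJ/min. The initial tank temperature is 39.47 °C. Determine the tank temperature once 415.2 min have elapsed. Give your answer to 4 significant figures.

30.02 °C

Unsteady energy balance on the tank contents: M c_p dT/dt = ṁ c_p (T_in − T) + 24.87.
τ = M/ṁ = 172.355 min; T_ss = T_in + Q̇/(ṁ c_p) = 28.59 + 24.87/(13.42·3.713) = 29.0891 °C.
This is linear first-order; T(t) = T_ss + (T₀ − T_ss) e^(−t/τ).
T(415.2) = 29.0891 + (10.3809)·e^(−415.2/172.355) = 29.0891 + (10.3809)·0.0899064 = 30.0224 °C.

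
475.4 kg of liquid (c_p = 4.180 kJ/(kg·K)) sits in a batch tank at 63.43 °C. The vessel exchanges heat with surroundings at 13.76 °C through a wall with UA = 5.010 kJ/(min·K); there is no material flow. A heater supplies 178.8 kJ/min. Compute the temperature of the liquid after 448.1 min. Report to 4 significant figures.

Heat balance on the well-mixed liquid: M c_p dT/dt = −UA(T − T_amb) + Q̇.
dT/dt = (T_ss − T)/τ with T_ss = T_amb + Q̇/UA = 13.76 + 178.8/5.010 = 49.4486 °C, τ = M c_p/UA = 475.4·4.180/5.010 = 396.641 min.
This is linear first-order; T(t) = T_ss + (T₀ − T_ss) e^(−t/τ).
T(448.1) = 49.4486 + (13.9814)·0.323118 = 53.9663 °C.

53.97 °C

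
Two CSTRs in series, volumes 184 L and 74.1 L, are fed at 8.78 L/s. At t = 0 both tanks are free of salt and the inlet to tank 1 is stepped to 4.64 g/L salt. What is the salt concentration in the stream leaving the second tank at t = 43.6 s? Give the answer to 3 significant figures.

Each tank obeys Vᵢ dCᵢ/dt = Q(Cᵢ₋₁ − Cᵢ), so τᵢ = Vᵢ/Q.
τ₁ = 184/8.78 = 20.957 s; τ₂ = 74.1/8.78 = 8.4396 s.
Solving the cascade with C₁(0)=C₂(0)=0 gives C₂(t) = C_in[1 − (τ₁ e^(−t/τ₁) − τ₂ e^(−t/τ₂))/(τ₁ − τ₂)].
At t = 43.6: e^(−t/τ₁) = 0.12487, e^(−t/τ₂) = 0.0057068.
C₂ = 4.64·[1 − (20.957·0.12487 − 8.4396·0.0057068)/(12.517)] = 4.64·0.79478 = 3.6878 g/L.

3.69 g/L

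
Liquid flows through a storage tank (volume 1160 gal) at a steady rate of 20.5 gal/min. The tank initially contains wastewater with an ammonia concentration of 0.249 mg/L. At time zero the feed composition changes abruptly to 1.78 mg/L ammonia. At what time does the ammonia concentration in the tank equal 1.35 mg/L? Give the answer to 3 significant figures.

Species balance: V dC/dt = Q(C_in − C) ⇒ τ = V/Q = 56.585 min.
C(t) = C_in + (C₀ − C_in) e^(−t/τ). Set C = 1.35 and solve for t:
e^(−t/τ) = (C − C_in)/(C₀ − C_in) = (1.35 − 1.78)/(0.249 − 1.78) = 0.28086
t = −τ ln(…) = 56.585 × 1.2699 = 71.857 min.

71.9 min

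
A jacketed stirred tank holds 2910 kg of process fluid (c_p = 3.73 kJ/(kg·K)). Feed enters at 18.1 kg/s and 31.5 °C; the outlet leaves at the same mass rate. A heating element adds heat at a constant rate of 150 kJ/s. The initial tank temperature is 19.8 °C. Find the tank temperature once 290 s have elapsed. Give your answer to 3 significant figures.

31.4 °C

Unsteady energy balance on the tank contents: M c_p dT/dt = ṁ c_p (T_in − T) + 150.
Rearrange: dT/dt = (T_ss − T)/τ with τ = M/ṁ = 160.77 s and T_ss = T_in + Q̇/(ṁ c_p) = 33.722 °C.
This is linear first-order; T(t) = T_ss + (T₀ − T_ss) e^(−t/τ).
T(290) = 33.722 + (-13.922)·e^(−290/160.77) = 33.722 + (-13.922)·0.16468 = 31.429 °C.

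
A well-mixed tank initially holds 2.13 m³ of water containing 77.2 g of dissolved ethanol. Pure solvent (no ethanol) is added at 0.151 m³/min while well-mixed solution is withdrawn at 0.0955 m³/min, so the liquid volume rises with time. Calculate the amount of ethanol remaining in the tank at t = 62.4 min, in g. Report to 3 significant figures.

14.7 g

Total volume: dV/dt = Q_in − Q_out = 0.055500 m³/min, so V(t) = 2.13 + 0.055500 t and V(62.4) = 5.5932 m³.
No ethanol enters, so dm/dt = −Q_out · (m/V).
dm/m = −Q_out dt/(V₀ + 0.055500 t); integrating gives ln(m/m₀) = −(Q_out/(Q_in−Q_out)) ln(V/V₀).
m = m₀ (V₀/V)^(Q_out/(Q_in−Q_out)) = 77.2 × (2.13/5.5932)^(1.7207) = 14.661 g.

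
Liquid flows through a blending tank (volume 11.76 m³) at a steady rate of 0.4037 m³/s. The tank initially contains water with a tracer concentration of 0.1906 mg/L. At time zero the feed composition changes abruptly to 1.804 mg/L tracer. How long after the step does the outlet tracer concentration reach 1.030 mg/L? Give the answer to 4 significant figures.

21.40 s

Species balance: V dC/dt = Q(C_in − C) ⇒ τ = V/Q = 29.1305 s.
C(t) = C_in + (C₀ − C_in) e^(−t/τ). Set C = 1.030 and solve for t:
e^(−t/τ) = (C − C_in)/(C₀ − C_in) = (1.030 − 1.804)/(0.1906 − 1.804) = 0.479732
t = −τ ln(…) = 29.1305 × 0.734527 = 21.3972 s.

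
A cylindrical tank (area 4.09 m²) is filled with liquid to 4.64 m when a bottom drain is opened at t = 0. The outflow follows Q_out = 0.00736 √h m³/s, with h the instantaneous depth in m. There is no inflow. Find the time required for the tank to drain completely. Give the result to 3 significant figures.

2390 s

Accumulation of liquid (constant cross-section A): A dh/dt = −0.00736 √h.
Separate and integrate: 2(√h − √h₀) = −(0.00736/A) t.
Set h = 0: 2√h₀ = (0.00736/A) t_empty ⇒ t_empty = 2A√h₀/0.00736.
t_empty = 2·4.09·√4.64/0.00736 = 8.1800·2.1541/0.00736 = 2394.1 s.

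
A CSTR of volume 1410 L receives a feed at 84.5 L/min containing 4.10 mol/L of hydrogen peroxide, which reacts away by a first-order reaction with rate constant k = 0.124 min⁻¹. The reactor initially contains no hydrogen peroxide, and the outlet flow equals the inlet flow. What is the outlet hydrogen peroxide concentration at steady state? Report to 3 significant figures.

Species balance: V dC/dt = Q C_in − Q C − k V C.
Steady state (dC/dt = 0): C_ss = Q C_in/(Q + kV) = C_in/(1 + kV/Q).
C_ss = 84.5·4.10/(84.5 + 0.124·1410) = 346.45/259.34 = 1.3359 mol/L.

1.34 mol/L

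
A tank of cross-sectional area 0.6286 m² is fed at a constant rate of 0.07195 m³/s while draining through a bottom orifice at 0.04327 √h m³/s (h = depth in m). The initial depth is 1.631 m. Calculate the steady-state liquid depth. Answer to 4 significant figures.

2.765 m

A dh/dt = Q_in − 0.04327 √h. Steady state requires inflow = outflow:
Q_in = 0.04327 √h_ss ⇒ √h_ss = 0.07195/0.04327 = 1.66281.
h_ss = 1.66281² = 2.76495 m. (Since h₀ = 1.631 m < h_ss, the level will rise toward this value.)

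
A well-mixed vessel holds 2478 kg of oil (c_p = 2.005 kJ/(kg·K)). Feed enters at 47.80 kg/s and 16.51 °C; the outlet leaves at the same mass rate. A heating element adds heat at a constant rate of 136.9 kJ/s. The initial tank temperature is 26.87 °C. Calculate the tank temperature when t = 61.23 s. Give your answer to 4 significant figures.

20.68 °C

Heat balance on the well-mixed liquid: M c_p dT/dt = ṁ c_p (T_in − T) + 136.9.
Rearrange: dT/dt = (T_ss − T)/τ with τ = M/ṁ = 51.8410 s and T_ss = T_in + Q̇/(ṁ c_p) = 17.9384 °C.
T approaches T_ss exponentially: T(t) = T_ss + (T₀ − T_ss) e^(−t/τ).
T(61.23) = 17.9384 + (8.93156)·e^(−61.23/51.8410) = 17.9384 + (8.93156)·0.306937 = 20.6799 °C.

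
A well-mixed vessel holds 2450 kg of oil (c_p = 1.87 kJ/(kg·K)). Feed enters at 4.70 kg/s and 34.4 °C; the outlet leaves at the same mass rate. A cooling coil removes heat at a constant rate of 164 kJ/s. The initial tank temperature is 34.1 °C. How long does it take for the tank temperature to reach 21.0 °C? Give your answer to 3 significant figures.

652 s

Unsteady energy balance on the tank contents: M c_p dT/dt = ṁ c_p (T_in − T) − 164.
τ = M/ṁ = 521.28 s; T_ss = T_in − Q̇/(ṁ c_p) = 15.740 °C.
T(t) = T_ss + (T₀ − T_ss) e^(−t/τ). Set T = 21.0:
e^(−t/τ) = (21.0 − 15.740)/(34.1 − 15.740) = 0.28648
t = −521.28 · ln(0.28648) = 651.64 s.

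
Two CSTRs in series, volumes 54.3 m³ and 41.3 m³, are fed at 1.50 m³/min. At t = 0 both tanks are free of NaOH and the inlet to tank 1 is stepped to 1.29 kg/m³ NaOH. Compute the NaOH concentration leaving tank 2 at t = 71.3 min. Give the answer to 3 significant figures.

0.846 kg/m³

Time constants: τᵢ = Vᵢ/Q for each well-mixed tank.
τ₁ = 54.3/1.50 = 36.200 min; τ₂ = 41.3/1.50 = 27.533 min.
Solving the cascade with C₁(0)=C₂(0)=0 gives C₂(t) = C_in[1 − (τ₁ e^(−t/τ₁) − τ₂ e^(−t/τ₂))/(τ₁ − τ₂)].
At t = 71.3: e^(−t/τ₁) = 0.13951, e^(−t/τ₂) = 0.075051.
C₂ = 1.29·[1 − (36.200·0.13951 − 27.533·0.075051)/(8.6667)] = 1.29·0.65571 = 0.84586 kg/m³.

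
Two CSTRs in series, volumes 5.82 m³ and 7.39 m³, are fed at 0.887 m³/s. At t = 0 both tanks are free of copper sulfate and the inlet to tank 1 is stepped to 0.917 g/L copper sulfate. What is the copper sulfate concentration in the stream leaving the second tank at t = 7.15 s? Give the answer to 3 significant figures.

0.230 g/L

Time constants: τᵢ = Vᵢ/Q for each well-mixed tank.
τ₁ = 5.82/0.887 = 6.5614 s; τ₂ = 7.39/0.887 = 8.3315 s.
Tank 1: C₁ = C_in(1 − e^(−t/τ₁)). Tank 2 (τ₁ ≠ τ₂): C₂ = C_in[1 − (τ₁ e^(−t/τ₁) − τ₂ e^(−t/τ₂))/(τ₁ − τ₂)].
At t = 7.15: e^(−t/τ₁) = 0.33632, e^(−t/τ₂) = 0.42393.
C₂ = 0.917·[1 − (6.5614·0.33632 − 8.3315·0.42393)/(-1.7700)] = 0.917·0.25130 = 0.23045 g/L.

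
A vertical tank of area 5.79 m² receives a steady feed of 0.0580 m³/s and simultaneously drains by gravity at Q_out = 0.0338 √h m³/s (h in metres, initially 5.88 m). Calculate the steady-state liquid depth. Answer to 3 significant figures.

2.94 m

Level balance: A dh/dt = 0.0580 − 0.0338 √h. Setting dh/dt = 0:
Q_in = 0.0338 √h_ss ⇒ √h_ss = 0.0580/0.0338 = 1.7160.
h_ss = 1.7160² = 2.9446 m. (Since h₀ = 5.88 m > h_ss, the level will fall toward this value.)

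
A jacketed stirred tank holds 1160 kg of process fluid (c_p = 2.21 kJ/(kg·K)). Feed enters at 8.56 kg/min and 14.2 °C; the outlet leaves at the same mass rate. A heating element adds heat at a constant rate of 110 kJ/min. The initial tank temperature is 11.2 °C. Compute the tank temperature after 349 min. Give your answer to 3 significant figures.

19.3 °C

M c_p dT/dt = ṁ c_p (T_in − T) + Q̇.
τ = M/ṁ = 135.51 min; T_ss = T_in + Q̇/(ṁ c_p) = 14.2 + 110/(8.56·2.21) = 20.015 °C.
This is linear first-order; T(t) = T_ss + (T₀ − T_ss) e^(−t/τ).
T(349) = 20.015 + (-8.8147)·e^(−349/135.51) = 20.015 + (-8.8147)·0.076125 = 19.344 °C.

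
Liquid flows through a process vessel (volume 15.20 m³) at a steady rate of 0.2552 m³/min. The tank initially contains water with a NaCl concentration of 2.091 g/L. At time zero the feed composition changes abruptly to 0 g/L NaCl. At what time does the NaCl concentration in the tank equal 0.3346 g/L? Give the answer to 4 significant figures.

109.1 min

Species balance: V dC/dt = Q(C_in − C) ⇒ τ = V/Q = 59.5611 min.
C(t) = C_in + (C₀ − C_in) e^(−t/τ). Set C = 0.3346 and solve for t:
e^(−t/τ) = (C − C_in)/(C₀ − C_in) = (0.3346 − 0)/(2.091 − 0) = 0.160019
t = −τ ln(…) = 59.5611 × 1.83246 = 109.143 min.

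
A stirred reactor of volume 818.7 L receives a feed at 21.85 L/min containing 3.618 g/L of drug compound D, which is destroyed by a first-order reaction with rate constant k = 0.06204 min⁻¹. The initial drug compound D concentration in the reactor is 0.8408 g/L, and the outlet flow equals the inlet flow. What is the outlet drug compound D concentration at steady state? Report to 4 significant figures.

Accumulation = in − out − consumed: V dC/dt = Q C_in − Q C − k V C.
Steady state (dC/dt = 0): C_ss = Q C_in/(Q + kV) = C_in/(1 + kV/Q).
C_ss = 21.85·3.618/(21.85 + 0.06204·818.7) = 79.0533/72.6421 = 1.08826 g/L.

1.088 g/L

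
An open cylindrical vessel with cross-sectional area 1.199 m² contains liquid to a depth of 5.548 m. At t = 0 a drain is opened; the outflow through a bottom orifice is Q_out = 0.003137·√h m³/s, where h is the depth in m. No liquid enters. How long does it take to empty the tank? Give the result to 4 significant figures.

With no inflow, A dh/dt = −0.003137 √h.
∫ h^(−1/2) dh = −(0.003137/A) ∫ dt, giving 2√h = 2√h₀ − (0.003137/A) t.
Set h = 0: 2√h₀ = (0.003137/A) t_empty ⇒ t_empty = 2A√h₀/0.003137.
t_empty = 2·1.199·√5.548/0.003137 = 2.39800·2.35542/0.003137 = 1800.54 s.

1801 s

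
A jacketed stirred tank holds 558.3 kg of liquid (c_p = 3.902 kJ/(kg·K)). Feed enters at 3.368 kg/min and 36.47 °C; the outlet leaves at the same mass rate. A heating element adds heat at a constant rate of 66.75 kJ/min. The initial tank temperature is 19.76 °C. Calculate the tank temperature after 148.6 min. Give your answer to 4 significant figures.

32.66 °C

First-law balance (no shaft work): M c_p dT/dt = ṁ c_p (T_in − T) + 66.75.
τ = M/ṁ = 165.766 min; T_ss = T_in + Q̇/(ṁ c_p) = 36.47 + 66.75/(3.368·3.902) = 41.5492 °C.
Solution: T(t) = T_ss + (T₀ − T_ss) e^(−t/τ).
T(148.6) = 41.5492 + (-21.7892)·e^(−148.6/165.766) = 41.5492 + (-21.7892)·0.408018 = 32.6588 °C.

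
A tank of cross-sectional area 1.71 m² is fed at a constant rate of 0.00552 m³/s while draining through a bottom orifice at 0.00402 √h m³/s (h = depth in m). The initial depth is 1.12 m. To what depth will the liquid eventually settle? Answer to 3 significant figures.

Level balance: A dh/dt = 0.00552 − 0.00402 √h. Setting dh/dt = 0:
Q_in = 0.00402 √h_ss ⇒ √h_ss = 0.00552/0.00402 = 1.3731.
h_ss = 1.3731² = 1.8855 m. (Since h₀ = 1.12 m < h_ss, the level will rise toward this value.)

1.89 m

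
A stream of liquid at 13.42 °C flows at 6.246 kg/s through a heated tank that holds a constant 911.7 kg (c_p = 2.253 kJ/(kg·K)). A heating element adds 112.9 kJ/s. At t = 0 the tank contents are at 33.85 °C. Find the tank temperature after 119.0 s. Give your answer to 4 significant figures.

26.93 °C

Energy balance: M c_p dT/dt = ṁ c_p (T_in − T) + 112.9.
Rearrange: dT/dt = (T_ss − T)/τ with τ = M/ṁ = 145.965 s and T_ss = T_in + Q̇/(ṁ c_p) = 21.4429 °C.
Integrating: T(t) = T_ss + (T₀ − T_ss) e^(−t/τ).
T(119.0) = 21.4429 + (12.4071)·e^(−119.0/145.965) = 21.4429 + (12.4071)·0.442524 = 26.9333 °C.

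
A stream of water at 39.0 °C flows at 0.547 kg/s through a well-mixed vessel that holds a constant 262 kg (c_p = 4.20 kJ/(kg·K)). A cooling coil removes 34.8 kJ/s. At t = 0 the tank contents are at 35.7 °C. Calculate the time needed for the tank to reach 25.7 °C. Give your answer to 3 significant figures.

Unsteady energy balance on the tank contents: M c_p dT/dt = ṁ c_p (T_in − T) − 34.8.
τ = M/ṁ = 478.98 s; T_ss = T_in − Q̇/(ṁ c_p) = 23.852 °C.
T(t) = T_ss + (T₀ − T_ss) e^(−t/τ). Set T = 25.7:
e^(−t/τ) = (25.7 − 23.852)/(35.7 − 23.852) = 0.15594
t = −478.98 · ln(0.15594) = 890.06 s.

890 s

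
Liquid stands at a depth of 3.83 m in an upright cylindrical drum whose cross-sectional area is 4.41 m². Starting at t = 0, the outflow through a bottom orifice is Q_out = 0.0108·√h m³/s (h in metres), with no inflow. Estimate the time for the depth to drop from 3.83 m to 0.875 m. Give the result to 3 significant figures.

A dh/dt = −Q_out = −0.0108 √h.
∫ h^(−1/2) dh = −(0.0108/A) ∫ dt, giving 2√h = 2√h₀ − (0.0108/A) t.
t = 2A(√h₀ − √h)/0.0108 = 2·4.41·(√3.83 − √0.875)/0.0108
  = 8.8200 × (1.9570 − 0.93541) / 0.0108 = 834.33 s.

834 s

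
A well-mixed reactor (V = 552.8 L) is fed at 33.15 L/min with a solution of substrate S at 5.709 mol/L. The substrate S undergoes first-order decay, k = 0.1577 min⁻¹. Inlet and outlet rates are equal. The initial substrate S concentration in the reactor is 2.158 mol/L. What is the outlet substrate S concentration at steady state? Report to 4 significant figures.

V dC/dt = Q(C_in − C) − k V C.
Steady state (dC/dt = 0): C_ss = Q C_in/(Q + kV) = C_in/(1 + kV/Q).
C_ss = 33.15·5.709/(33.15 + 0.1577·552.8) = 189.253/120.327 = 1.57283 mol/L.

1.573 mol/L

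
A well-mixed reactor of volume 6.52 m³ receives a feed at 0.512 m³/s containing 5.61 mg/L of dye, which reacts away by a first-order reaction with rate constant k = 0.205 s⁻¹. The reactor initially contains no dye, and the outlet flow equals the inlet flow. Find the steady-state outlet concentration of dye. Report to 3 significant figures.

1.55 mg/L

V dC/dt = Q(C_in − C) − k V C.
At steady state: 0 = Q C_in − (Q + kV) C_ss, so C_ss = Q C_in/(Q + kV).
C_ss = 0.512·5.61/(0.512 + 0.205·6.52) = 2.8723/1.8486 = 1.5538 mg/L.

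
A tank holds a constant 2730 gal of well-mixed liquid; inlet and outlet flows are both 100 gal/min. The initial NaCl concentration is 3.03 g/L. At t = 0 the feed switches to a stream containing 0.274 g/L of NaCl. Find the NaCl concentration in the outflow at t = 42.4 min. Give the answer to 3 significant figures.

0.857 g/L

Accumulation = in − out for the solute gives V dC/dt = Q(C_in − C).
Time constant τ = V/Q = 2730/100 = 27.300 min.
C approaches C_in exponentially: C(t) = C_in + (C₀ − C_in) e^(−t/τ).
C(42.4) = 0.274 + (3.03 − 0.274)·e^(−42.4/27.300) = 0.274 + (2.7560)·0.21159 = 0.85714 g/L.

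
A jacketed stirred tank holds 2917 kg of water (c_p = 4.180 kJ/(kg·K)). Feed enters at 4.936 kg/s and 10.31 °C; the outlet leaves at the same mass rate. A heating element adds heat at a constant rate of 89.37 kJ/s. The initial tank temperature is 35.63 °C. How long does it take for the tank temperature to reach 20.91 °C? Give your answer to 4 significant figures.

M c_p dT/dt = ṁ c_p (T_in − T) + Q̇.
τ = M/ṁ = 590.964 s; T_ss = T_in + Q̇/(ṁ c_p) = 14.6415 °C.
T(t) = T_ss + (T₀ − T_ss) e^(−t/τ). Set T = 20.91:
e^(−t/τ) = (20.91 − 14.6415)/(35.63 − 14.6415) = 0.298663
t = −590.964 · ln(0.298663) = 714.145 s.

714.1 s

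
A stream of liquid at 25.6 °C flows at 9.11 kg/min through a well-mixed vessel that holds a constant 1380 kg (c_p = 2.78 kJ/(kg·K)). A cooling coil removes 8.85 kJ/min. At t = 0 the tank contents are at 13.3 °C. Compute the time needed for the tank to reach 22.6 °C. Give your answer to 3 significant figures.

228 min

M c_p dT/dt = ṁ c_p (T_in − T) − Q̇.
τ = M/ṁ = 151.48 min; T_ss = T_in − Q̇/(ṁ c_p) = 25.251 °C.
T(t) = T_ss + (T₀ − T_ss) e^(−t/τ). Set T = 22.6:
e^(−t/τ) = (22.6 − 25.251)/(13.3 − 25.251) = 0.22179
t = −151.48 · ln(0.22179) = 228.13 min.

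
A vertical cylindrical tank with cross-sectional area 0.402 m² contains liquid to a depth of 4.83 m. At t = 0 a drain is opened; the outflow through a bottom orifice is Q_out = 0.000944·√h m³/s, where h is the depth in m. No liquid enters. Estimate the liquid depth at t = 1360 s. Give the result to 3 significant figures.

0.361 m

Unsteady balance on liquid volume: A dh/dt = −0.000944 √h.
∫ h^(−1/2) dh = −(0.000944/A) ∫ dt, giving 2√h = 2√h₀ − (0.000944/A) t.
√h = √4.83 − 0.000944·1360/(2·0.402) = 2.1977 − 1.5968 = 0.60091.
h = 0.60091² = 0.36109 m.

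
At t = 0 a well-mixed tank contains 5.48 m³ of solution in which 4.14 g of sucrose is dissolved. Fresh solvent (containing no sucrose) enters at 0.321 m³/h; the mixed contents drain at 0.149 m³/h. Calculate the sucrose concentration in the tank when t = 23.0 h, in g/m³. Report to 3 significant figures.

0.274 g/m³

Total volume: dV/dt = Q_in − Q_out = 0.17200 m³/h, so V(t) = 5.48 + 0.17200 t and V(23.0) = 9.4360 m³.
No sucrose enters, so dm/dt = −Q_out · (m/V).
Separate: dm/m = −Q_out dt/V(t) ⇒ ln(m/m₀) = −(Q_out/(Q_in−Q_out)) ln(V/V₀).
m = m₀ (V₀/V)^(Q_out/(Q_in−Q_out)) = 4.14 × (5.48/9.4360)^(0.86628) = 2.5855 g.
C = m/V = 2.5855/9.4360 = 0.27401 g/m³.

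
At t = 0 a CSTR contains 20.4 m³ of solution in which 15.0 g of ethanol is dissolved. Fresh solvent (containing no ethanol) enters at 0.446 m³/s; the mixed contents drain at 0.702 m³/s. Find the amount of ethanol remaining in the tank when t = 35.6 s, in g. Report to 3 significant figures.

2.96 g

Let m(t) be the amount of ethanol. Volume: V(t) = V₀ + (Q_in − Q_out) t = 20.4 − 0.25600 t; V(35.6) = 11.286 m³.
Species balance (pure solvent in): dm/dt = −Q_out · m/V(t).
Separate: dm/m = −Q_out dt/V(t) ⇒ ln(m/m₀) = −(Q_out/(Q_in−Q_out)) ln(V/V₀).
m = m₀ (V₀/V)^(Q_out/(Q_in−Q_out)) = 15.0 × (20.4/11.286)^(-2.7422) = 2.9590 g.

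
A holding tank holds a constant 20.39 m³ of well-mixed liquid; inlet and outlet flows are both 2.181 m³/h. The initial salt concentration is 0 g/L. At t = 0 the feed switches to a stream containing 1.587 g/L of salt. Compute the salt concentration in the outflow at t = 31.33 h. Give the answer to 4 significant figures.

1.531 g/L

Transient balance on the dissolved component: V dC/dt = Q(C_in − C).
Time constant τ = V/Q = 20.39/2.181 = 9.34892 h.
This is linear first-order; C(t) = C_in + (C₀ − C_in) e^(−t/τ).
C(31.33) = 1.587 + (0 − 1.587)·e^(−31.33/9.34892) = 1.587 + (-1.58700)·0.0350427 = 1.53139 g/L.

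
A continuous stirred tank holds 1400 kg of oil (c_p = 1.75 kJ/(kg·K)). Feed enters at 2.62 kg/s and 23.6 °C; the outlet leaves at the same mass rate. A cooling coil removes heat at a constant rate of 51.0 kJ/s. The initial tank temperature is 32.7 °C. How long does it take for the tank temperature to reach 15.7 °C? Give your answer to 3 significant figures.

981 s

M c_p dT/dt = ṁ c_p (T_in − T) − Q̇.
τ = M/ṁ = 534.35 s; T_ss = T_in − Q̇/(ṁ c_p) = 12.477 °C.
T(t) = T_ss + (T₀ − T_ss) e^(−t/τ). Set T = 15.7:
e^(−t/τ) = (15.7 − 12.477)/(32.7 − 12.477) = 0.15938
t = −534.35 · ln(0.15938) = 981.31 s.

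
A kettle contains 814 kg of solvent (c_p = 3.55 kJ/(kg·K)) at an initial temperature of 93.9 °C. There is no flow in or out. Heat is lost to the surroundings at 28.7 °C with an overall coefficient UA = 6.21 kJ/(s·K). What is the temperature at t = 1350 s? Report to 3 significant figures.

Heat balance on the well-mixed liquid: M c_p dT/dt = −UA(T − T_amb).
dT/dt = (T_ss − T)/τ with T_ss = T_amb = 28.700 °C, τ = M c_p/UA = 814·3.55/6.21 = 465.33 s.
Solution: T(t) = T_ss + (T₀ − T_ss) e^(−t/τ).
T(1350) = 28.700 + (65.200)·0.054959 = 32.283 °C.

32.3 °C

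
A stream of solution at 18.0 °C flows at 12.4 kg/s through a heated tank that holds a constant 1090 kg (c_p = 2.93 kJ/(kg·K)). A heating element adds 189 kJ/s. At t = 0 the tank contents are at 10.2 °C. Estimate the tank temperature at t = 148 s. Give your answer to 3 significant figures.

M c_p dT/dt = ṁ c_p (T_in − T) + Q̇.
τ = M/ṁ = 87.903 s; T_ss = T_in + Q̇/(ṁ c_p) = 18.0 + 189/(12.4·2.93) = 23.202 °C.
Solution: T(t) = T_ss + (T₀ − T_ss) e^(−t/τ).
T(148) = 23.202 + (-13.002)·e^(−148/87.903) = 23.202 + (-13.002)·0.18569 = 20.788 °C.

20.8 °C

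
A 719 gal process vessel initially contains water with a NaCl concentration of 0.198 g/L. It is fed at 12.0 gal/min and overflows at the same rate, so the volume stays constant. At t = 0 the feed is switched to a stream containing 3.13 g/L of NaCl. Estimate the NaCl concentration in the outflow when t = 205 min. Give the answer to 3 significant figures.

3.03 g/L

Unsteady species balance (constant V, well mixed): V dC/dt = Q(C_in − C).
So dC/dt = (C_in − C)/τ with τ = V/Q = 719/12.0 = 59.917 min.
Solution: C(t) = C_in + (C₀ − C_in) e^(−t/τ).
C(205) = 3.13 + (0.198 − 3.13)·e^(−205/59.917) = 3.13 + (-2.9320)·0.032666 = 3.0342 g/L.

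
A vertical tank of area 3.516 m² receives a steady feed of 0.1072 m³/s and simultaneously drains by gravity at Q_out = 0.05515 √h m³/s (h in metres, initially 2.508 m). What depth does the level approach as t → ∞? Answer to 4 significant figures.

A dh/dt = Q_in − 0.05515 √h. Steady state requires inflow = outflow:
Q_in = 0.05515 √h_ss ⇒ √h_ss = 0.1072/0.05515 = 1.94379.
h_ss = 1.94379² = 3.77832 m. (Since h₀ = 2.508 m < h_ss, the level will rise toward this value.)

3.778 m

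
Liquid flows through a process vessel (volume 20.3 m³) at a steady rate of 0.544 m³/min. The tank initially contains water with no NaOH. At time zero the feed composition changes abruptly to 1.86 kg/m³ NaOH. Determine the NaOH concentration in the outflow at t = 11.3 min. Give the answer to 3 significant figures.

0.486 kg/m³

Species balance on the tank: V dC/dt = Q(C_in − C).
Time constant τ = V/Q = 20.3/0.544 = 37.316 min.
This is linear first-order; C(t) = C_in + (C₀ − C_in) e^(−t/τ).
C(11.3) = 1.86 + (0 − 1.86)·e^(−11.3/37.316) = 1.86 + (-1.8600)·0.73873 = 0.48596 kg/m³.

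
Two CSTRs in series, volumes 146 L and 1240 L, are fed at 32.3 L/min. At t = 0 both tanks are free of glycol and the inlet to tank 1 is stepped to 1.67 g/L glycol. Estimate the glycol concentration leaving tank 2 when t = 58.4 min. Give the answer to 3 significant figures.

Species balance on tank i: dCᵢ/dt = (Cᵢ₋₁ − Cᵢ)/τᵢ with τᵢ = Vᵢ/Q.
τ₁ = 146/32.3 = 4.5201 min; τ₂ = 1240/32.3 = 38.390 min.
Solving the cascade with C₁(0)=C₂(0)=0 gives C₂(t) = C_in[1 − (τ₁ e^(−t/τ₁) − τ₂ e^(−t/τ₂))/(τ₁ − τ₂)].
At t = 58.4: e^(−t/τ₁) = 2.4486e-06, e^(−t/τ₂) = 0.21844.
C₂ = 1.67·[1 − (4.5201·2.4486e-06 − 38.390·0.21844)/(-33.870)] = 1.67·0.75240 = 1.2565 g/L.

1.26 g/L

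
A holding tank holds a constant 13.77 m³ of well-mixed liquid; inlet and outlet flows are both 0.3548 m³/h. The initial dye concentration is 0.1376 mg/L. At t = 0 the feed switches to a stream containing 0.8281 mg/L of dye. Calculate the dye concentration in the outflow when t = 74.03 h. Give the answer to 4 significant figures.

0.7256 mg/L

Transient balance on the dissolved component: V dC/dt = Q(C_in − C).
Rewrite as dC/dt + C/τ = C_in/τ, τ = V/Q = 38.8106 h.
Solution: C(t) = C_in + (C₀ − C_in) e^(−t/τ).
C(74.03) = 0.8281 + (0.1376 − 0.8281)·e^(−74.03/38.8106) = 0.8281 + (-0.690500)·0.148456 = 0.725591 mg/L.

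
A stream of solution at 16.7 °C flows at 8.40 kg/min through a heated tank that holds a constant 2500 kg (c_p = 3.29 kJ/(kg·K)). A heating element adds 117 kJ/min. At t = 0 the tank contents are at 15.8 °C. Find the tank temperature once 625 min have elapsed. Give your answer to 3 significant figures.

20.3 °C

Unsteady energy balance on the tank contents: M c_p dT/dt = ṁ c_p (T_in − T) + 117.
Rearrange: dT/dt = (T_ss − T)/τ with τ = M/ṁ = 297.62 min and T_ss = T_in + Q̇/(ṁ c_p) = 20.934 °C.
Solution: T(t) = T_ss + (T₀ − T_ss) e^(−t/τ).
T(625) = 20.934 + (-5.1336)·e^(−625/297.62) = 20.934 + (-5.1336)·0.12246 = 20.305 °C.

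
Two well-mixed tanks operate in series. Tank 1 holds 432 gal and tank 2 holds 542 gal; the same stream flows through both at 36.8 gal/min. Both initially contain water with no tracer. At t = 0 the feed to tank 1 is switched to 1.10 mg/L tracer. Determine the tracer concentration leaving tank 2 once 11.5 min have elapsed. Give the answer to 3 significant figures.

Each tank obeys Vᵢ dCᵢ/dt = Q(Cᵢ₋₁ − Cᵢ), so τᵢ = Vᵢ/Q.
τ₁ = 432/36.8 = 11.739 min; τ₂ = 542/36.8 = 14.728 min.
Tank 1: C₁ = C_in(1 − e^(−t/τ₁)). Tank 2 (τ₁ ≠ τ₂): C₂ = C_in[1 − (τ₁ e^(−t/τ₁) − τ₂ e^(−t/τ₂))/(τ₁ − τ₂)].
At t = 11.5: e^(−t/τ₁) = 0.37545, e^(−t/τ₂) = 0.45803.
C₂ = 1.10·[1 − (11.739·0.37545 − 14.728·0.45803)/(-2.9891)] = 1.10·0.21764 = 0.23940 mg/L.

0.239 mg/L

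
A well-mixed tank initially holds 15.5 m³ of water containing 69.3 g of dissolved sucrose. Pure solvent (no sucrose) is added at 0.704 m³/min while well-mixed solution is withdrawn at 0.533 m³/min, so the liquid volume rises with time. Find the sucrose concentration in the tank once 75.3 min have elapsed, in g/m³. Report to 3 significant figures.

Let m(t) be the amount of sucrose. Volume: V(t) = V₀ + (Q_in − Q_out) t = 15.5 + 0.17100 t; V(75.3) = 28.376 m³.
Species balance (pure solvent in): dm/dt = −Q_out · m/V(t).
dm/m = −Q_out dt/(V₀ + 0.17100 t); integrating gives ln(m/m₀) = −(Q_out/(Q_in−Q_out)) ln(V/V₀).
m = m₀ (V₀/V)^(Q_out/(Q_in−Q_out)) = 69.3 × (15.5/28.376)^(3.1170) = 10.523 g.
C = m/V = 10.523/28.376 = 0.37084 g/m³.

0.371 g/m³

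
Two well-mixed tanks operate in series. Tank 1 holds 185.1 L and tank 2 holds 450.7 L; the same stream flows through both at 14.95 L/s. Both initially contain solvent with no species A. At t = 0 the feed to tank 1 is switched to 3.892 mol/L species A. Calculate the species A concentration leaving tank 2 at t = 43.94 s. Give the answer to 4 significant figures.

2.432 mol/L

Each tank obeys Vᵢ dCᵢ/dt = Q(Cᵢ₋₁ − Cᵢ), so τᵢ = Vᵢ/Q.
τ₁ = 185.1/14.95 = 12.3813 s; τ₂ = 450.7/14.95 = 30.1472 s.
Tank 1: C₁ = C_in(1 − e^(−t/τ₁)). Tank 2 (τ₁ ≠ τ₂): C₂ = C_in[1 − (τ₁ e^(−t/τ₁) − τ₂ e^(−t/τ₂))/(τ₁ − τ₂)].
At t = 43.94: e^(−t/τ₁) = 0.0287560, e^(−t/τ₂) = 0.232814.
C₂ = 3.892·[1 − (12.3813·0.0287560 − 30.1472·0.232814)/(-17.7659)] = 3.892·0.624976 = 2.43241 mol/L.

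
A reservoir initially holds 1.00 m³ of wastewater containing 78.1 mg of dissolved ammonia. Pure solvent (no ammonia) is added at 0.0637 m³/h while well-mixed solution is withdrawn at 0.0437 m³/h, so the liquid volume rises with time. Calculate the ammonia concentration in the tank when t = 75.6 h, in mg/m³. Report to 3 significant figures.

4.16 mg/m³

Let m(t) be the amount of ammonia. Volume: V(t) = V₀ + (Q_in − Q_out) t = 1.00 + 0.020000 t; V(75.6) = 2.5120 m³.
Species balance (pure solvent in): dm/dt = −Q_out · m/V(t).
Separate: dm/m = −Q_out dt/V(t) ⇒ ln(m/m₀) = −(Q_out/(Q_in−Q_out)) ln(V/V₀).
m = m₀ (V₀/V)^(Q_out/(Q_in−Q_out)) = 78.1 × (1.00/2.5120)^(2.1850) = 10.438 mg.
C = m/V = 10.438/2.5120 = 4.1552 mg/m³.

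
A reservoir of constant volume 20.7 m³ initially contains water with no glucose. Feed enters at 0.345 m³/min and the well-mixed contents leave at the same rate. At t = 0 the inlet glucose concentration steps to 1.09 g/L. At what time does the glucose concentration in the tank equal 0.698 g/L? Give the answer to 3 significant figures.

61.4 min

Unsteady species balance (constant V, well mixed): V dC/dt = Q(C_in − C), so τ = V/Q = 60.000 min.
C(t) = C_in + (C₀ − C_in) e^(−t/τ). Set C = 0.698 and solve for t:
e^(−t/τ) = (C − C_in)/(C₀ − C_in) = (0.698 − 1.09)/(0 − 1.09) = 0.35963
t = −τ ln(…) = 60.000 × 1.0227 = 61.360 min.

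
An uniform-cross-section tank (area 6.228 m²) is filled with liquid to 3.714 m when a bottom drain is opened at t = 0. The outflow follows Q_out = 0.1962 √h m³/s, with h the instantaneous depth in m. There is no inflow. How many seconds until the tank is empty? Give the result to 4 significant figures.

122.3 s

Volume balance on the tank: A dh/dt = −0.1962 √h.
Separate and integrate: 2(√h − √h₀) = −(0.1962/A) t.
Set h = 0: 2√h₀ = (0.1962/A) t_empty ⇒ t_empty = 2A√h₀/0.1962.
t_empty = 2·6.228·√3.714/0.1962 = 12.4560·1.92717/0.1962 = 122.349 s.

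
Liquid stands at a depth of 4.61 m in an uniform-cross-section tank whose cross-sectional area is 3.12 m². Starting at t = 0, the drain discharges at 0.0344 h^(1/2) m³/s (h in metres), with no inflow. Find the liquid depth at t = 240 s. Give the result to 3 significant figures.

0.679 m

With no inflow, A dh/dt = −0.0344 √h.
This is separable: 2 d(√h)/dt = −0.0344/A, so √h = √h₀ − (0.0344/(2A)) t.
√h = √4.61 − 0.0344·240/(2·3.12) = 2.1471 − 1.3231 = 0.82401.
h = 0.82401² = 0.67900 m.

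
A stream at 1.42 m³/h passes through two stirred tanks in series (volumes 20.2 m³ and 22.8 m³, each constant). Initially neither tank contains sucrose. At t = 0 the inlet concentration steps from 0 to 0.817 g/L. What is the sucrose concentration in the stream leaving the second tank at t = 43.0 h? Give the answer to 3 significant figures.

Time constants: τᵢ = Vᵢ/Q for each well-mixed tank.
τ₁ = 20.2/1.42 = 14.225 h; τ₂ = 22.8/1.42 = 16.056 h.
Tank 1: C₁ = C_in(1 − e^(−t/τ₁)). Tank 2 (τ₁ ≠ τ₂): C₂ = C_in[1 − (τ₁ e^(−t/τ₁) − τ₂ e^(−t/τ₂))/(τ₁ − τ₂)].
At t = 43.0: e^(−t/τ₁) = 0.048666, e^(−t/τ₂) = 0.068696.
C₂ = 0.817·[1 − (14.225·0.048666 − 16.056·0.068696)/(-1.8310)] = 0.817·0.77569 = 0.63374 g/L.

0.634 g/L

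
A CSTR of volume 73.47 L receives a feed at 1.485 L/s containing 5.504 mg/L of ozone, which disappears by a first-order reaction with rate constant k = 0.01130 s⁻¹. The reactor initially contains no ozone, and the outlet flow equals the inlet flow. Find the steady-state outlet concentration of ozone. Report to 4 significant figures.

3.530 mg/L

Species balance: V dC/dt = Q C_in − Q C − k V C.
At steady state: 0 = Q C_in − (Q + kV) C_ss, so C_ss = Q C_in/(Q + kV).
C_ss = 1.485·5.504/(1.485 + 0.01130·73.47) = 8.17344/2.31521 = 3.53032 mg/L.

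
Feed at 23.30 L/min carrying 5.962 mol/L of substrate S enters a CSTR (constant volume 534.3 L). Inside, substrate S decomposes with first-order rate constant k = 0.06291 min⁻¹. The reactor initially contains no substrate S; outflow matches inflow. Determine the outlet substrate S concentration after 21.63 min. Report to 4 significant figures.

2.197 mol/L

Accumulation = in − out − consumed: V dC/dt = Q C_in − Q C − k V C.
This is linear with rate a = Q/V + k = 0.106518 min⁻¹.
C_ss = Q C_in/(Q + kV) = 2.44083 mol/L; C(t) = C_ss + (C₀ − C_ss) e^(−a t).
C(21.63) = 2.44083 + (-2.44083)·e^(−0.106518·21.63) = 2.44083 + (-2.44083)·0.0998592 = 2.19709 mol/L.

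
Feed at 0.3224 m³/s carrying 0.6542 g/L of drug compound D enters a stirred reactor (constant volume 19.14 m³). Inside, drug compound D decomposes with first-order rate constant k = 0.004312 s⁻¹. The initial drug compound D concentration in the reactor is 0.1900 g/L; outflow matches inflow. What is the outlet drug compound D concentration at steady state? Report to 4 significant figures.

0.5209 g/L

Species balance: V dC/dt = Q C_in − Q C − k V C.
Steady state (dC/dt = 0): C_ss = Q C_in/(Q + kV) = C_in/(1 + kV/Q).
C_ss = 0.3224·0.6542/(0.3224 + 0.004312·19.14) = 0.210914/0.404932 = 0.520863 g/L.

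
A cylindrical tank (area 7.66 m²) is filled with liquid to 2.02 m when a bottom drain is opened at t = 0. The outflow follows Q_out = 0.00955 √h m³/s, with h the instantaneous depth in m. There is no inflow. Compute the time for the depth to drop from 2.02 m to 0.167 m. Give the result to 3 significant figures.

1620 s

Accumulation of liquid (constant cross-section A): A dh/dt = −0.00955 √h.
Separate and integrate: 2(√h − √h₀) = −(0.00955/A) t.
t = 2A(√h₀ − √h)/0.00955 = 2·7.66·(√2.02 − √0.167)/0.00955
  = 15.320 × (1.4213 − 0.40866) / 0.00955 = 1624.4 s.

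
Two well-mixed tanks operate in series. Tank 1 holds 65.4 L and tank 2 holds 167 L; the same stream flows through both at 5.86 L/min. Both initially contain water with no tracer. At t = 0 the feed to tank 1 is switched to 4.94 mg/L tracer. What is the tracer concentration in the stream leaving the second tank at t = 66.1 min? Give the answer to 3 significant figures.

4.15 mg/L

Species balance on tank i: dCᵢ/dt = (Cᵢ₋₁ − Cᵢ)/τᵢ with τᵢ = Vᵢ/Q.
τ₁ = 65.4/5.86 = 11.160 min; τ₂ = 167/5.86 = 28.498 min.
Tank 1: C₁ = C_in(1 − e^(−t/τ₁)). Tank 2 (τ₁ ≠ τ₂): C₂ = C_in[1 − (τ₁ e^(−t/τ₁) − τ₂ e^(−t/τ₂))/(τ₁ − τ₂)].
At t = 66.1: e^(−t/τ₁) = 0.0026779, e^(−t/τ₂) = 0.098329.
C₂ = 4.94·[1 − (11.160·0.0026779 − 28.498·0.098329)/(-17.338)] = 4.94·0.84010 = 4.1501 mg/L.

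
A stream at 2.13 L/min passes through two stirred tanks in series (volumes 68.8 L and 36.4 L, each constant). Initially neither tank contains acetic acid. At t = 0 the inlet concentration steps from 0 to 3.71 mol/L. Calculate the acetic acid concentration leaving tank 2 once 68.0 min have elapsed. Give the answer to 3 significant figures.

Species balance on tank i: dCᵢ/dt = (Cᵢ₋₁ − Cᵢ)/τᵢ with τᵢ = Vᵢ/Q.
τ₁ = 68.8/2.13 = 32.300 min; τ₂ = 36.4/2.13 = 17.089 min.
Solving the cascade with C₁(0)=C₂(0)=0 gives C₂(t) = C_in[1 − (τ₁ e^(−t/τ₁) − τ₂ e^(−t/τ₂))/(τ₁ − τ₂)].
At t = 68.0: e^(−t/τ₁) = 0.12182, e^(−t/τ₂) = 0.018702.
C₂ = 3.71·[1 − (32.300·0.12182 − 17.089·0.018702)/(15.211)] = 3.71·0.76234 = 2.8283 mol/L.

2.83 mol/L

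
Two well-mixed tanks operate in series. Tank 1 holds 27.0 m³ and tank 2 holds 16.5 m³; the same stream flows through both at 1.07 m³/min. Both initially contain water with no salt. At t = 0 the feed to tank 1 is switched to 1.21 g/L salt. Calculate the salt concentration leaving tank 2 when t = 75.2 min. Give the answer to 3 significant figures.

1.07 g/L

Each tank obeys Vᵢ dCᵢ/dt = Q(Cᵢ₋₁ − Cᵢ), so τᵢ = Vᵢ/Q.
τ₁ = 27.0/1.07 = 25.234 min; τ₂ = 16.5/1.07 = 15.421 min.
Solving the cascade with C₁(0)=C₂(0)=0 gives C₂(t) = C_in[1 − (τ₁ e^(−t/τ₁) − τ₂ e^(−t/τ₂))/(τ₁ − τ₂)].
At t = 75.2: e^(−t/τ₁) = 0.050785, e^(−t/τ₂) = 0.0076228.
C₂ = 1.21·[1 − (25.234·0.050785 − 15.421·0.0076228)/(9.8131)] = 1.21·0.88139 = 1.0665 g/L.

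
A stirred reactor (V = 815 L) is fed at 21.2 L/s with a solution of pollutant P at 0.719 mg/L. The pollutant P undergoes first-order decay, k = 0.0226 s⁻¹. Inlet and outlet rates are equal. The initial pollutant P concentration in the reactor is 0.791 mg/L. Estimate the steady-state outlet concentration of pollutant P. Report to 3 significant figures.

0.385 mg/L

Accumulation = in − out − consumed: V dC/dt = Q C_in − Q C − k V C.
Steady state (dC/dt = 0): C_ss = Q C_in/(Q + kV) = C_in/(1 + kV/Q).
C_ss = 21.2·0.719/(21.2 + 0.0226·815) = 15.243/39.619 = 0.38473 mg/L.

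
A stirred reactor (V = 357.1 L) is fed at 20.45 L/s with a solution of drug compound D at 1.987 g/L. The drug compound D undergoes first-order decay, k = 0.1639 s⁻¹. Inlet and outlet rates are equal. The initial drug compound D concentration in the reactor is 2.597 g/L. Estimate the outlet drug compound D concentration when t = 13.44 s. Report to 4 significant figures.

0.6211 g/L

V dC/dt = Q(C_in − C) − k V C.
dC/dt = (Q/V) C_in − (Q/V + k) C; effective rate a = Q/V + k = 0.0572669 + 0.1639 = 0.221167 s⁻¹.
C_ss = Q C_in/(Q + kV) = 0.514495 g/L; C(t) = C_ss + (C₀ − C_ss) e^(−a t).
C(13.44) = 0.514495 + (2.08250)·e^(−0.221167·13.44) = 0.514495 + (2.08250)·0.0511761 = 0.621070 g/L.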